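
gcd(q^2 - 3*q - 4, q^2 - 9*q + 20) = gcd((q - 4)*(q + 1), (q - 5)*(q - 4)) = q - 4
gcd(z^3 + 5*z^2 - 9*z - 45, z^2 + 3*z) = z + 3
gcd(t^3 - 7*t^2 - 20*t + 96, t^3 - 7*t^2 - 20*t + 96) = t^3 - 7*t^2 - 20*t + 96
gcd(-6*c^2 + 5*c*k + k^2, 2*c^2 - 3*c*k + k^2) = c - k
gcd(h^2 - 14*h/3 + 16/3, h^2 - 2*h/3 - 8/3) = h - 2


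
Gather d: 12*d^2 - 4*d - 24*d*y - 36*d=12*d^2 + d*(-24*y - 40)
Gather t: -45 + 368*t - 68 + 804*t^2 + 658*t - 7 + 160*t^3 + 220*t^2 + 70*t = 160*t^3 + 1024*t^2 + 1096*t - 120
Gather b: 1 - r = 1 - r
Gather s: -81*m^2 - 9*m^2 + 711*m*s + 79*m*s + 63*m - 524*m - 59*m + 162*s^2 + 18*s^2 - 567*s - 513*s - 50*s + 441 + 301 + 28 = -90*m^2 - 520*m + 180*s^2 + s*(790*m - 1130) + 770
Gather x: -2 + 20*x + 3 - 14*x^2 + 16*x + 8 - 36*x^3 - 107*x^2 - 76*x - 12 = -36*x^3 - 121*x^2 - 40*x - 3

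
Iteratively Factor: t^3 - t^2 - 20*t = (t + 4)*(t^2 - 5*t) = t*(t + 4)*(t - 5)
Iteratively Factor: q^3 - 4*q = (q - 2)*(q^2 + 2*q) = q*(q - 2)*(q + 2)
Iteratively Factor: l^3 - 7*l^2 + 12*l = (l)*(l^2 - 7*l + 12) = l*(l - 4)*(l - 3)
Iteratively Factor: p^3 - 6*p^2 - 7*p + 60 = (p - 5)*(p^2 - p - 12) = (p - 5)*(p - 4)*(p + 3)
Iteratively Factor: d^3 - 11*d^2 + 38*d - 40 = (d - 2)*(d^2 - 9*d + 20) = (d - 4)*(d - 2)*(d - 5)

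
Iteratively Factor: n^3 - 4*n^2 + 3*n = (n)*(n^2 - 4*n + 3) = n*(n - 3)*(n - 1)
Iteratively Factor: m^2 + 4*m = (m)*(m + 4)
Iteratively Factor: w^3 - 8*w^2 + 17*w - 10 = (w - 5)*(w^2 - 3*w + 2) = (w - 5)*(w - 1)*(w - 2)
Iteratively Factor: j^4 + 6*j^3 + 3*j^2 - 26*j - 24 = (j + 3)*(j^3 + 3*j^2 - 6*j - 8) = (j - 2)*(j + 3)*(j^2 + 5*j + 4) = (j - 2)*(j + 1)*(j + 3)*(j + 4)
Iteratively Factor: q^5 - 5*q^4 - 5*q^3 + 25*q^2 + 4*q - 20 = (q - 1)*(q^4 - 4*q^3 - 9*q^2 + 16*q + 20) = (q - 1)*(q + 2)*(q^3 - 6*q^2 + 3*q + 10) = (q - 2)*(q - 1)*(q + 2)*(q^2 - 4*q - 5) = (q - 5)*(q - 2)*(q - 1)*(q + 2)*(q + 1)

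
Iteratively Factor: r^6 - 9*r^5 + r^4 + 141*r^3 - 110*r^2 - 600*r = (r + 2)*(r^5 - 11*r^4 + 23*r^3 + 95*r^2 - 300*r) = (r + 2)*(r + 3)*(r^4 - 14*r^3 + 65*r^2 - 100*r) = (r - 5)*(r + 2)*(r + 3)*(r^3 - 9*r^2 + 20*r) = r*(r - 5)*(r + 2)*(r + 3)*(r^2 - 9*r + 20) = r*(r - 5)*(r - 4)*(r + 2)*(r + 3)*(r - 5)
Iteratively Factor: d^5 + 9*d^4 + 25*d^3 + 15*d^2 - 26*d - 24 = (d - 1)*(d^4 + 10*d^3 + 35*d^2 + 50*d + 24) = (d - 1)*(d + 2)*(d^3 + 8*d^2 + 19*d + 12) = (d - 1)*(d + 2)*(d + 4)*(d^2 + 4*d + 3) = (d - 1)*(d + 1)*(d + 2)*(d + 4)*(d + 3)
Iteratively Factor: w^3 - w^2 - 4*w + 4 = (w + 2)*(w^2 - 3*w + 2) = (w - 2)*(w + 2)*(w - 1)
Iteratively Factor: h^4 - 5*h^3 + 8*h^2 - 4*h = (h - 2)*(h^3 - 3*h^2 + 2*h) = (h - 2)^2*(h^2 - h) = h*(h - 2)^2*(h - 1)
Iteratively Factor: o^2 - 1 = (o - 1)*(o + 1)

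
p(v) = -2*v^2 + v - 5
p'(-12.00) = 49.00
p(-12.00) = -305.00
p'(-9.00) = 37.00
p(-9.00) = -176.00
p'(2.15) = -7.60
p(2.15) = -12.10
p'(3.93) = -14.72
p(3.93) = -31.96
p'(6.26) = -24.04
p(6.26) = -77.12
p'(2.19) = -7.76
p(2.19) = -12.40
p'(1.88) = -6.52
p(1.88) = -10.19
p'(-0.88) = 4.52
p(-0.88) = -7.43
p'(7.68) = -29.72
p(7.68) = -115.28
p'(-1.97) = 8.88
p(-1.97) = -14.73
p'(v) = 1 - 4*v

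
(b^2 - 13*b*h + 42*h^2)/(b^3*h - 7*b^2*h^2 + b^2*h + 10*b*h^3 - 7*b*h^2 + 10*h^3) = (b^2 - 13*b*h + 42*h^2)/(h*(b^3 - 7*b^2*h + b^2 + 10*b*h^2 - 7*b*h + 10*h^2))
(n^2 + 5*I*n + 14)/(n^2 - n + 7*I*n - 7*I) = (n - 2*I)/(n - 1)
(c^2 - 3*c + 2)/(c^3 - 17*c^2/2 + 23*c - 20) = 2*(c - 1)/(2*c^2 - 13*c + 20)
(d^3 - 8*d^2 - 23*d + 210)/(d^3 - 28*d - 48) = (d^2 - 2*d - 35)/(d^2 + 6*d + 8)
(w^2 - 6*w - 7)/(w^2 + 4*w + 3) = (w - 7)/(w + 3)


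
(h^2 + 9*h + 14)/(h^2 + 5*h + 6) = (h + 7)/(h + 3)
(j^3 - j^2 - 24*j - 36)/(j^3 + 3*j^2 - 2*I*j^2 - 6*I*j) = (j^2 - 4*j - 12)/(j*(j - 2*I))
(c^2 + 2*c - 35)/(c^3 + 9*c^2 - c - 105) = (c - 5)/(c^2 + 2*c - 15)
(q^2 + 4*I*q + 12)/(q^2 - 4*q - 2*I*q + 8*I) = (q + 6*I)/(q - 4)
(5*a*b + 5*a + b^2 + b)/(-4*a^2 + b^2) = (-5*a*b - 5*a - b^2 - b)/(4*a^2 - b^2)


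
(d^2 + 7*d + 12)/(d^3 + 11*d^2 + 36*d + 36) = (d + 4)/(d^2 + 8*d + 12)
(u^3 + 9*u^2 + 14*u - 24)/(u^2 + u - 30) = (u^2 + 3*u - 4)/(u - 5)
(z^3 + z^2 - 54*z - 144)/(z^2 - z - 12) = (z^2 - 2*z - 48)/(z - 4)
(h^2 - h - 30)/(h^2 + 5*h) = (h - 6)/h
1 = 1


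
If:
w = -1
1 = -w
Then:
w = -1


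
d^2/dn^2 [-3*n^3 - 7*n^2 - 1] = -18*n - 14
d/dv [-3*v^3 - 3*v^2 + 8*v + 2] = -9*v^2 - 6*v + 8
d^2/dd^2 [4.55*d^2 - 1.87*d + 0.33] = 9.10000000000000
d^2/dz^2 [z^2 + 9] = 2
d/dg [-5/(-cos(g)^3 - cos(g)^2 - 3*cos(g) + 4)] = 5*(3*cos(g)^2 + 2*cos(g) + 3)*sin(g)/(cos(g)^3 + cos(g)^2 + 3*cos(g) - 4)^2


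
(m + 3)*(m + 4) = m^2 + 7*m + 12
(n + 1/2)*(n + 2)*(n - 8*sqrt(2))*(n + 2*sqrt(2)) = n^4 - 6*sqrt(2)*n^3 + 5*n^3/2 - 31*n^2 - 15*sqrt(2)*n^2 - 80*n - 6*sqrt(2)*n - 32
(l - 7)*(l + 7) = l^2 - 49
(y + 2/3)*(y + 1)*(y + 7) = y^3 + 26*y^2/3 + 37*y/3 + 14/3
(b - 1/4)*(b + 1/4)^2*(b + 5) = b^4 + 21*b^3/4 + 19*b^2/16 - 21*b/64 - 5/64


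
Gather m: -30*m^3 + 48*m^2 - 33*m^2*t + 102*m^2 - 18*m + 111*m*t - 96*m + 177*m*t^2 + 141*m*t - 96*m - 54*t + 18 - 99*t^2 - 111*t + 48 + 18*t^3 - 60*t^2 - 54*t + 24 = -30*m^3 + m^2*(150 - 33*t) + m*(177*t^2 + 252*t - 210) + 18*t^3 - 159*t^2 - 219*t + 90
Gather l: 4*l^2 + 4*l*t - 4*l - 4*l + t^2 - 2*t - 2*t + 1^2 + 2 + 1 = 4*l^2 + l*(4*t - 8) + t^2 - 4*t + 4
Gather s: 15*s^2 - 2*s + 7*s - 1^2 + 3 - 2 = 15*s^2 + 5*s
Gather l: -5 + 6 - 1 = 0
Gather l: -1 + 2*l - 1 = 2*l - 2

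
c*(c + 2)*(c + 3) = c^3 + 5*c^2 + 6*c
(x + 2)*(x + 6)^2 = x^3 + 14*x^2 + 60*x + 72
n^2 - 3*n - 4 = (n - 4)*(n + 1)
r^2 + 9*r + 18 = (r + 3)*(r + 6)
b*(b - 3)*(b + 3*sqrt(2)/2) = b^3 - 3*b^2 + 3*sqrt(2)*b^2/2 - 9*sqrt(2)*b/2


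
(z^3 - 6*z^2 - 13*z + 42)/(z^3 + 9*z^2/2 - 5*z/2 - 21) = 2*(z - 7)/(2*z + 7)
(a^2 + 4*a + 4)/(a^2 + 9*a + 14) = (a + 2)/(a + 7)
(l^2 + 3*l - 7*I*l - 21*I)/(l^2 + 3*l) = (l - 7*I)/l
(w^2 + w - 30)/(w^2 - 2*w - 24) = (-w^2 - w + 30)/(-w^2 + 2*w + 24)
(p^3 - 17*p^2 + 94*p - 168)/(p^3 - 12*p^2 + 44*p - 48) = (p - 7)/(p - 2)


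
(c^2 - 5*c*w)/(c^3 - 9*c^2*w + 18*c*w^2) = (c - 5*w)/(c^2 - 9*c*w + 18*w^2)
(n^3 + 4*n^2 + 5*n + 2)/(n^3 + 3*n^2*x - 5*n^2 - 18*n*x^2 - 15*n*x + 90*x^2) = (n^3 + 4*n^2 + 5*n + 2)/(n^3 + 3*n^2*x - 5*n^2 - 18*n*x^2 - 15*n*x + 90*x^2)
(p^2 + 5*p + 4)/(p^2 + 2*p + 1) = (p + 4)/(p + 1)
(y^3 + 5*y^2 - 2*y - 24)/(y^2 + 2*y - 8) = y + 3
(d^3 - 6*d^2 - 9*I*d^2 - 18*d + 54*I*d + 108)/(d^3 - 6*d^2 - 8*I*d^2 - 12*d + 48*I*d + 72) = (d - 3*I)/(d - 2*I)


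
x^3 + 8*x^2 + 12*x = x*(x + 2)*(x + 6)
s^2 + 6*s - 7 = (s - 1)*(s + 7)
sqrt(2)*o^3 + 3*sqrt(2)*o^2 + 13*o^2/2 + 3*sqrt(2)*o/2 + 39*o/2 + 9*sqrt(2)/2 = (o + 3)*(o + 3*sqrt(2))*(sqrt(2)*o + 1/2)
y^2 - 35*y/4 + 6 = (y - 8)*(y - 3/4)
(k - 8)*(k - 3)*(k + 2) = k^3 - 9*k^2 + 2*k + 48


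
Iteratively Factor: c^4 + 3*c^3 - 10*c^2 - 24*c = (c + 4)*(c^3 - c^2 - 6*c) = c*(c + 4)*(c^2 - c - 6) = c*(c - 3)*(c + 4)*(c + 2)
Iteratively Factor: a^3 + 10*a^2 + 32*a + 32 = (a + 2)*(a^2 + 8*a + 16) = (a + 2)*(a + 4)*(a + 4)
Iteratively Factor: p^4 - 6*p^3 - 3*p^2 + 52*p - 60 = (p - 5)*(p^3 - p^2 - 8*p + 12) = (p - 5)*(p - 2)*(p^2 + p - 6) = (p - 5)*(p - 2)*(p + 3)*(p - 2)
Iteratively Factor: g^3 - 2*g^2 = (g - 2)*(g^2) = g*(g - 2)*(g)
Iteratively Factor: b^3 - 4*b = (b + 2)*(b^2 - 2*b) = b*(b + 2)*(b - 2)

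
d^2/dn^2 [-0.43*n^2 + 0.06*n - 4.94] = -0.860000000000000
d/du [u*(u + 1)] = 2*u + 1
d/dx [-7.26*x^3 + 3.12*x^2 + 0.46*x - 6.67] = -21.78*x^2 + 6.24*x + 0.46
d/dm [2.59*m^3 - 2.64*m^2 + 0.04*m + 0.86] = 7.77*m^2 - 5.28*m + 0.04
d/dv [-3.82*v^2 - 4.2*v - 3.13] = -7.64*v - 4.2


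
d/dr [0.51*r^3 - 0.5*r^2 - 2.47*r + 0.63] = 1.53*r^2 - 1.0*r - 2.47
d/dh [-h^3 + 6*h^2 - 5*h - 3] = -3*h^2 + 12*h - 5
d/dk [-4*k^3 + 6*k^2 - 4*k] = -12*k^2 + 12*k - 4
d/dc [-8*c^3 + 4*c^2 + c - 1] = -24*c^2 + 8*c + 1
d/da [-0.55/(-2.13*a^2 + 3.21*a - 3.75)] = (1.7655 - 2.343*a)/(2.13*a^2 - 3.21*a + 3.75)^2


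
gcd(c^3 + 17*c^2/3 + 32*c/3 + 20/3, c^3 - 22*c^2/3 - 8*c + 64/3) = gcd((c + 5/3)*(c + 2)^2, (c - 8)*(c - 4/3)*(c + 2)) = c + 2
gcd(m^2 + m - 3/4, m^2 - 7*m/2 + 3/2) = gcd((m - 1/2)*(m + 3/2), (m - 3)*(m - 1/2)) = m - 1/2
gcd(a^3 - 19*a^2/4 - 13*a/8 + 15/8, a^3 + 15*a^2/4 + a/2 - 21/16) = a^2 + a/4 - 3/8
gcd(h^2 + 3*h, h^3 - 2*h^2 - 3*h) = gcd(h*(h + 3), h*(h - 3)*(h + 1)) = h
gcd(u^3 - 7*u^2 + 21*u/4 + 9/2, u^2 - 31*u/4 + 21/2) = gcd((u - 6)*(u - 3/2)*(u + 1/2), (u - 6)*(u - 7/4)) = u - 6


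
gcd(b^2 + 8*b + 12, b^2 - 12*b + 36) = 1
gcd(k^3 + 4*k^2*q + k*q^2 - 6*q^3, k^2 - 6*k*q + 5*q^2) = -k + q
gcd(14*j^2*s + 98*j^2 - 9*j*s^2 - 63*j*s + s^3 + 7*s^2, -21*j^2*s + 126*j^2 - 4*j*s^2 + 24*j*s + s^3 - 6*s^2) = -7*j + s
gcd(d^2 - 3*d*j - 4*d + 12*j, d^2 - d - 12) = d - 4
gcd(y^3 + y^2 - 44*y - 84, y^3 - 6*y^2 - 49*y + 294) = y - 7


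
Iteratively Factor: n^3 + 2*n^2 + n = (n + 1)*(n^2 + n) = n*(n + 1)*(n + 1)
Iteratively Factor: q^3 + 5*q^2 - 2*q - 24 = (q + 4)*(q^2 + q - 6) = (q - 2)*(q + 4)*(q + 3)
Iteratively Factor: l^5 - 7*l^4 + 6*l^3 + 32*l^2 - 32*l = (l - 1)*(l^4 - 6*l^3 + 32*l) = l*(l - 1)*(l^3 - 6*l^2 + 32) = l*(l - 1)*(l + 2)*(l^2 - 8*l + 16) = l*(l - 4)*(l - 1)*(l + 2)*(l - 4)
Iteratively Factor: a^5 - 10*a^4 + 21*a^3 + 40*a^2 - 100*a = (a - 5)*(a^4 - 5*a^3 - 4*a^2 + 20*a) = (a - 5)*(a - 2)*(a^3 - 3*a^2 - 10*a) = a*(a - 5)*(a - 2)*(a^2 - 3*a - 10) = a*(a - 5)^2*(a - 2)*(a + 2)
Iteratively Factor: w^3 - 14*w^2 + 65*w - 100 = (w - 5)*(w^2 - 9*w + 20) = (w - 5)^2*(w - 4)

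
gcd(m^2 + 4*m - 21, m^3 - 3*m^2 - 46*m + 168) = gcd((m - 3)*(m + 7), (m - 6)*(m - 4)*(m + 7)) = m + 7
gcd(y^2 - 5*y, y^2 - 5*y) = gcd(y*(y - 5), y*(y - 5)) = y^2 - 5*y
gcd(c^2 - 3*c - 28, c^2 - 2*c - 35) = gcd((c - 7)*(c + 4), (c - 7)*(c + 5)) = c - 7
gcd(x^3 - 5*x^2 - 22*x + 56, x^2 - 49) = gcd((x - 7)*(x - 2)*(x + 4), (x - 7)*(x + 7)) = x - 7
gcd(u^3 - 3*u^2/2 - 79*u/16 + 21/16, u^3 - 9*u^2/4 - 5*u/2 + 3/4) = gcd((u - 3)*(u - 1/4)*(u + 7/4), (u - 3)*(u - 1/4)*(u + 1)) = u^2 - 13*u/4 + 3/4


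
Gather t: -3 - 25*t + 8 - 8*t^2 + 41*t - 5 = -8*t^2 + 16*t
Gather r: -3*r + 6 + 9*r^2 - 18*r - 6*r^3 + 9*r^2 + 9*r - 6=-6*r^3 + 18*r^2 - 12*r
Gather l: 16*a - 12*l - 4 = 16*a - 12*l - 4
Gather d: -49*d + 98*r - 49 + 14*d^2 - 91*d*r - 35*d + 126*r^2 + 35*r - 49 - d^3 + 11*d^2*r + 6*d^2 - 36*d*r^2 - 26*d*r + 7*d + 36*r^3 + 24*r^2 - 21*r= -d^3 + d^2*(11*r + 20) + d*(-36*r^2 - 117*r - 77) + 36*r^3 + 150*r^2 + 112*r - 98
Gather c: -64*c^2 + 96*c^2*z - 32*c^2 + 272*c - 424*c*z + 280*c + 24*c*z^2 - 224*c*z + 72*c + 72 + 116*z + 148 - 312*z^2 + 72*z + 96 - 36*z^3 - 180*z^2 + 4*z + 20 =c^2*(96*z - 96) + c*(24*z^2 - 648*z + 624) - 36*z^3 - 492*z^2 + 192*z + 336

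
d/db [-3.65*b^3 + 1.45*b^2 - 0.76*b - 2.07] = -10.95*b^2 + 2.9*b - 0.76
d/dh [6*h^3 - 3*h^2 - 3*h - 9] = 18*h^2 - 6*h - 3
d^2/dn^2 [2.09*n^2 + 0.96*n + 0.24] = 4.18000000000000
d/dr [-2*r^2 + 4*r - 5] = 4 - 4*r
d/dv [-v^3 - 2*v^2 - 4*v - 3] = -3*v^2 - 4*v - 4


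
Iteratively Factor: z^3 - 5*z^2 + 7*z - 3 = (z - 1)*(z^2 - 4*z + 3) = (z - 3)*(z - 1)*(z - 1)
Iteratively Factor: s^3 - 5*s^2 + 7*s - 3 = (s - 3)*(s^2 - 2*s + 1) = (s - 3)*(s - 1)*(s - 1)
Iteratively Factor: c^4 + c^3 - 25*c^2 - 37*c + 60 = (c + 3)*(c^3 - 2*c^2 - 19*c + 20) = (c - 1)*(c + 3)*(c^2 - c - 20) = (c - 1)*(c + 3)*(c + 4)*(c - 5)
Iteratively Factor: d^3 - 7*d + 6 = (d - 1)*(d^2 + d - 6) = (d - 1)*(d + 3)*(d - 2)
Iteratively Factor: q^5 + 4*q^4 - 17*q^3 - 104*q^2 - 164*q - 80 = (q + 2)*(q^4 + 2*q^3 - 21*q^2 - 62*q - 40) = (q + 2)^2*(q^3 - 21*q - 20) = (q + 1)*(q + 2)^2*(q^2 - q - 20) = (q + 1)*(q + 2)^2*(q + 4)*(q - 5)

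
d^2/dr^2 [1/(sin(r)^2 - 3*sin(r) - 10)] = (-4*sin(r)^4 + 9*sin(r)^3 - 43*sin(r)^2 + 12*sin(r) + 38)/((sin(r) - 5)^3*(sin(r) + 2)^3)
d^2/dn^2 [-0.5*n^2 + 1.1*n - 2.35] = -1.00000000000000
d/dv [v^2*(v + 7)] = v*(3*v + 14)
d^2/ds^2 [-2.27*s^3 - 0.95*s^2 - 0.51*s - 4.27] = -13.62*s - 1.9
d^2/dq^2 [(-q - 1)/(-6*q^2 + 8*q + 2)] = ((1 - 9*q)*(-3*q^2 + 4*q + 1) - 4*(q + 1)*(3*q - 2)^2)/(-3*q^2 + 4*q + 1)^3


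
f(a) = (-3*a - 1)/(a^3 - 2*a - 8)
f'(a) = (2 - 3*a^2)*(-3*a - 1)/(a^3 - 2*a - 8)^2 - 3/(a^3 - 2*a - 8) = (-3*a^3 + 6*a + (3*a + 1)*(3*a^2 - 2) + 24)/(-a^3 + 2*a + 8)^2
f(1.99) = 1.70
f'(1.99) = 4.83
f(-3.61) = -0.21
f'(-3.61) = -0.10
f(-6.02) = -0.08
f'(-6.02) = -0.03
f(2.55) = -2.48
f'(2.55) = 11.63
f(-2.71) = -0.32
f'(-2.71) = -0.15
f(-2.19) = -0.39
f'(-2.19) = -0.13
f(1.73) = 0.99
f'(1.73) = 1.57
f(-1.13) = -0.33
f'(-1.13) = 0.33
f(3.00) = -0.77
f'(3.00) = 1.25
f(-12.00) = -0.02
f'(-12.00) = 0.00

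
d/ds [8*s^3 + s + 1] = 24*s^2 + 1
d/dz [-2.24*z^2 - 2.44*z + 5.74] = -4.48*z - 2.44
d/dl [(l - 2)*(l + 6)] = 2*l + 4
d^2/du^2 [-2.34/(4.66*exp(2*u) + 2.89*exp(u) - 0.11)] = (-2.34*(9.32*exp(u) + 2.89)*(18.64*exp(u) + 5.78)*exp(u) + (43.6176*exp(u) + 6.7626)*(4.66*exp(2*u) + 2.89*exp(u) - 0.11))*exp(u)/(4.66*exp(2*u) + 2.89*exp(u) - 0.11)^3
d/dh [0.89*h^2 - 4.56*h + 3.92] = 1.78*h - 4.56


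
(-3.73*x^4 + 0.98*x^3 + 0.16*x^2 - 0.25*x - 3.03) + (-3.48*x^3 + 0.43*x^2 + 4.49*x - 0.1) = -3.73*x^4 - 2.5*x^3 + 0.59*x^2 + 4.24*x - 3.13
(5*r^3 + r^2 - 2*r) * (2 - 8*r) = -40*r^4 + 2*r^3 + 18*r^2 - 4*r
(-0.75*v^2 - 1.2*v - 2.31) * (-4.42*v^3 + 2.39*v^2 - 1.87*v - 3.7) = 3.315*v^5 + 3.5115*v^4 + 8.7447*v^3 - 0.5019*v^2 + 8.7597*v + 8.547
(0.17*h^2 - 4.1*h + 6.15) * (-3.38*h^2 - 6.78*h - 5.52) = -0.5746*h^4 + 12.7054*h^3 + 6.0726*h^2 - 19.065*h - 33.948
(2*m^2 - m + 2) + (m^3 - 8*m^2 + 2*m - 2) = m^3 - 6*m^2 + m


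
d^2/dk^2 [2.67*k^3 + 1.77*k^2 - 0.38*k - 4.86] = 16.02*k + 3.54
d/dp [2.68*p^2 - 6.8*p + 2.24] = 5.36*p - 6.8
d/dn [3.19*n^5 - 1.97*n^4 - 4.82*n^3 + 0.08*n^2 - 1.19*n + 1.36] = 15.95*n^4 - 7.88*n^3 - 14.46*n^2 + 0.16*n - 1.19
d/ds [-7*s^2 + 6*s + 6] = 6 - 14*s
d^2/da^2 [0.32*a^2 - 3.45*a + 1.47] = 0.640000000000000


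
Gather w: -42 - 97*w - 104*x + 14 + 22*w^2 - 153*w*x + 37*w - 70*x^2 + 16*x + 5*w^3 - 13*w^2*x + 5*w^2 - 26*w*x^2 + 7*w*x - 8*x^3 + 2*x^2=5*w^3 + w^2*(27 - 13*x) + w*(-26*x^2 - 146*x - 60) - 8*x^3 - 68*x^2 - 88*x - 28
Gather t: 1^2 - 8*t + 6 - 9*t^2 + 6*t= -9*t^2 - 2*t + 7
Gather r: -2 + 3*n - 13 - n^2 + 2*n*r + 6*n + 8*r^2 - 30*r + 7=-n^2 + 9*n + 8*r^2 + r*(2*n - 30) - 8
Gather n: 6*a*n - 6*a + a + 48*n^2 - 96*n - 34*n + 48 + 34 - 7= -5*a + 48*n^2 + n*(6*a - 130) + 75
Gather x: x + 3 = x + 3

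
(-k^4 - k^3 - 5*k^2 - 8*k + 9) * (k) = -k^5 - k^4 - 5*k^3 - 8*k^2 + 9*k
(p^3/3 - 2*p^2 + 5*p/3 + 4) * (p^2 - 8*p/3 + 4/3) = p^5/3 - 26*p^4/9 + 67*p^3/9 - 28*p^2/9 - 76*p/9 + 16/3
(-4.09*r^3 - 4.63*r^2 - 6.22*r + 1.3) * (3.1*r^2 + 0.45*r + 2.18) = -12.679*r^5 - 16.1935*r^4 - 30.2817*r^3 - 8.8624*r^2 - 12.9746*r + 2.834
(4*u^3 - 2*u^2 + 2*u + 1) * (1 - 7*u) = -28*u^4 + 18*u^3 - 16*u^2 - 5*u + 1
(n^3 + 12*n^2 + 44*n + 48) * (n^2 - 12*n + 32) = n^5 - 68*n^3 - 96*n^2 + 832*n + 1536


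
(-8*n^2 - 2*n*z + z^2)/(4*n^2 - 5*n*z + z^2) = (2*n + z)/(-n + z)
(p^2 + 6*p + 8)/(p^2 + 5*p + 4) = (p + 2)/(p + 1)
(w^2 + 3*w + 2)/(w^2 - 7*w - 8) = (w + 2)/(w - 8)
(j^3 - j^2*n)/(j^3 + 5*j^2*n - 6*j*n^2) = j/(j + 6*n)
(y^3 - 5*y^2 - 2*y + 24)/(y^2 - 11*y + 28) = (y^2 - y - 6)/(y - 7)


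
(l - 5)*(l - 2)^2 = l^3 - 9*l^2 + 24*l - 20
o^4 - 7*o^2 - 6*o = o*(o - 3)*(o + 1)*(o + 2)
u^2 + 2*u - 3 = (u - 1)*(u + 3)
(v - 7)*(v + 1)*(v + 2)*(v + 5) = v^4 + v^3 - 39*v^2 - 109*v - 70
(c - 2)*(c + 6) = c^2 + 4*c - 12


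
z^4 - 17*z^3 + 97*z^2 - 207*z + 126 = (z - 7)*(z - 6)*(z - 3)*(z - 1)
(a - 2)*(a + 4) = a^2 + 2*a - 8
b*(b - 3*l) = b^2 - 3*b*l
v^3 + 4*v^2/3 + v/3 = v*(v + 1/3)*(v + 1)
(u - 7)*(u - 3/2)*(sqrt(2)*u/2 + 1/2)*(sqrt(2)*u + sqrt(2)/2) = u^4 - 8*u^3 + sqrt(2)*u^3/2 - 4*sqrt(2)*u^2 + 25*u^2/4 + 25*sqrt(2)*u/8 + 21*u/4 + 21*sqrt(2)/8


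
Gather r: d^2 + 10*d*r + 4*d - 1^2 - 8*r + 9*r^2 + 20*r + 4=d^2 + 4*d + 9*r^2 + r*(10*d + 12) + 3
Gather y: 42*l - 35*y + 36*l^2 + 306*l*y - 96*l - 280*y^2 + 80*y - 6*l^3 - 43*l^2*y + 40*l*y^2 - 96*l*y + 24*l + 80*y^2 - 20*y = -6*l^3 + 36*l^2 - 30*l + y^2*(40*l - 200) + y*(-43*l^2 + 210*l + 25)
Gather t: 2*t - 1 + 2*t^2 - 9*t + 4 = 2*t^2 - 7*t + 3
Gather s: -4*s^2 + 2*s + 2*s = -4*s^2 + 4*s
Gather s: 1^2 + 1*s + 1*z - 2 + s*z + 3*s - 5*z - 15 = s*(z + 4) - 4*z - 16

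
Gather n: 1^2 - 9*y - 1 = -9*y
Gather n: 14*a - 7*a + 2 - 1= 7*a + 1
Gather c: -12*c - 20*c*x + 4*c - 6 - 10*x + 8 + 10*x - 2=c*(-20*x - 8)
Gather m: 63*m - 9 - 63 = 63*m - 72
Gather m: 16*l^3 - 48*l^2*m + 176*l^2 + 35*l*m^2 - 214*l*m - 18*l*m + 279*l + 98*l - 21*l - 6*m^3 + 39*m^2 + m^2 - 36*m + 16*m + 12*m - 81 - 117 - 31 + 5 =16*l^3 + 176*l^2 + 356*l - 6*m^3 + m^2*(35*l + 40) + m*(-48*l^2 - 232*l - 8) - 224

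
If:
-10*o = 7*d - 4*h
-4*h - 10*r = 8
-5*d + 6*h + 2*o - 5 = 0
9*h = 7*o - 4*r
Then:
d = -31/1569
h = 2249/3138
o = 943/3138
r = -1705/1569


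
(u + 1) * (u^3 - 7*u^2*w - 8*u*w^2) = u^4 - 7*u^3*w + u^3 - 8*u^2*w^2 - 7*u^2*w - 8*u*w^2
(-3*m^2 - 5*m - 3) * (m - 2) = -3*m^3 + m^2 + 7*m + 6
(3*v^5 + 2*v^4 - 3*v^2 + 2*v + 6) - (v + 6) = 3*v^5 + 2*v^4 - 3*v^2 + v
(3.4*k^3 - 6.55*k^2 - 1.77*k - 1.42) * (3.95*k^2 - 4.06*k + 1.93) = 13.43*k^5 - 39.6765*k^4 + 26.1635*k^3 - 11.0643*k^2 + 2.3491*k - 2.7406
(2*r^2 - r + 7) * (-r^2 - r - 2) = -2*r^4 - r^3 - 10*r^2 - 5*r - 14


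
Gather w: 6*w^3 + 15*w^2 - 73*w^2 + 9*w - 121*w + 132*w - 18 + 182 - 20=6*w^3 - 58*w^2 + 20*w + 144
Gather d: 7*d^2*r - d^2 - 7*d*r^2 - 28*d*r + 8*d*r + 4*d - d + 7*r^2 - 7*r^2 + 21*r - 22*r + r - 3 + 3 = d^2*(7*r - 1) + d*(-7*r^2 - 20*r + 3)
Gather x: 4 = 4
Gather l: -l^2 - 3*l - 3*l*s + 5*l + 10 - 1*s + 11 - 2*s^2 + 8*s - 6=-l^2 + l*(2 - 3*s) - 2*s^2 + 7*s + 15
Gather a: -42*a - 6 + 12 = 6 - 42*a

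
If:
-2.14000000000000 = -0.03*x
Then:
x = 71.33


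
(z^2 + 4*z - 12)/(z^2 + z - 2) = (z^2 + 4*z - 12)/(z^2 + z - 2)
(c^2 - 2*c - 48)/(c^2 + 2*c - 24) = (c - 8)/(c - 4)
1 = 1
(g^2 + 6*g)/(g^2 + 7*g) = (g + 6)/(g + 7)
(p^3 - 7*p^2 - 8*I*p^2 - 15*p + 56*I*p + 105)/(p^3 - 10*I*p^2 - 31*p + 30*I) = (p - 7)/(p - 2*I)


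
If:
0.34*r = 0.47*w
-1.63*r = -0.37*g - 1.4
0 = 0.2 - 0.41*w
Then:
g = -0.81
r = 0.67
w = 0.49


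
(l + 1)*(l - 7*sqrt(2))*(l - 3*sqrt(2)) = l^3 - 10*sqrt(2)*l^2 + l^2 - 10*sqrt(2)*l + 42*l + 42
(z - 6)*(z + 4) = z^2 - 2*z - 24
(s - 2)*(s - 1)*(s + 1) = s^3 - 2*s^2 - s + 2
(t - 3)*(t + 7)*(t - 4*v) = t^3 - 4*t^2*v + 4*t^2 - 16*t*v - 21*t + 84*v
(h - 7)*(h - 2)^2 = h^3 - 11*h^2 + 32*h - 28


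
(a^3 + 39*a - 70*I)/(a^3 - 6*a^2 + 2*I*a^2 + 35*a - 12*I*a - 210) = (a - 2*I)/(a - 6)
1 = 1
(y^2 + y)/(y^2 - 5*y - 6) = y/(y - 6)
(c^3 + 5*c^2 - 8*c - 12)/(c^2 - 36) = (c^2 - c - 2)/(c - 6)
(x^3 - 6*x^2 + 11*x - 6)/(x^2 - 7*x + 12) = (x^2 - 3*x + 2)/(x - 4)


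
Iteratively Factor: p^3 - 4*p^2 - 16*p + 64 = (p - 4)*(p^2 - 16) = (p - 4)*(p + 4)*(p - 4)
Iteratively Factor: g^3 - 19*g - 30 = (g - 5)*(g^2 + 5*g + 6) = (g - 5)*(g + 2)*(g + 3)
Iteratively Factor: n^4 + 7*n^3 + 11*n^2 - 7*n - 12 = (n - 1)*(n^3 + 8*n^2 + 19*n + 12) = (n - 1)*(n + 4)*(n^2 + 4*n + 3) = (n - 1)*(n + 1)*(n + 4)*(n + 3)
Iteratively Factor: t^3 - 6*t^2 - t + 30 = (t + 2)*(t^2 - 8*t + 15) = (t - 3)*(t + 2)*(t - 5)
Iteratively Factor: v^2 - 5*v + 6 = (v - 2)*(v - 3)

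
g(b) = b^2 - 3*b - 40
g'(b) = 2*b - 3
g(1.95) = -42.05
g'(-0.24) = -3.48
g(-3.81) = -14.05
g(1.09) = -42.08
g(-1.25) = -34.69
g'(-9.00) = -21.00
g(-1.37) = -34.01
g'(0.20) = -2.60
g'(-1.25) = -5.50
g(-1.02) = -35.90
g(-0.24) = -39.22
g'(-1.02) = -5.04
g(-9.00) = 68.00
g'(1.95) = 0.90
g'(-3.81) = -10.62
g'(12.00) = 21.00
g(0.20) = -40.56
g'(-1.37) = -5.74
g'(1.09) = -0.82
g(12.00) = 68.00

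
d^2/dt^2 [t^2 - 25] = 2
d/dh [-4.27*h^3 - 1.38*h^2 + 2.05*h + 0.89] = -12.81*h^2 - 2.76*h + 2.05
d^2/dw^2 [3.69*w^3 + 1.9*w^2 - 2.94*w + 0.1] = 22.14*w + 3.8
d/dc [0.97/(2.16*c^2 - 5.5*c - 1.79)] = (5.335 - 4.1904*c)/(-2.16*c^2 + 5.5*c + 1.79)^2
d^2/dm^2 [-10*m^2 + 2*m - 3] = -20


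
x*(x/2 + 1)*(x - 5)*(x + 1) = x^4/2 - x^3 - 13*x^2/2 - 5*x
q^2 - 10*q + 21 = (q - 7)*(q - 3)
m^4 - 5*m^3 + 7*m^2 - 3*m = m*(m - 3)*(m - 1)^2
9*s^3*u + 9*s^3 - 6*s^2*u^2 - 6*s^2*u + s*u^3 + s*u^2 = (-3*s + u)^2*(s*u + s)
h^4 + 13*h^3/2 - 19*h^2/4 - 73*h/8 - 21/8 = (h - 3/2)*(h + 1/2)^2*(h + 7)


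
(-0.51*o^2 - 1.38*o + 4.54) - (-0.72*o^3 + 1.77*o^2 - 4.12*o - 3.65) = 0.72*o^3 - 2.28*o^2 + 2.74*o + 8.19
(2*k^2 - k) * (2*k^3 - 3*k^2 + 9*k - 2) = 4*k^5 - 8*k^4 + 21*k^3 - 13*k^2 + 2*k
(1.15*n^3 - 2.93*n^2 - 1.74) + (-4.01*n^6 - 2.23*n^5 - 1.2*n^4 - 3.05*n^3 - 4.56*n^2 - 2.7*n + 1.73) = -4.01*n^6 - 2.23*n^5 - 1.2*n^4 - 1.9*n^3 - 7.49*n^2 - 2.7*n - 0.01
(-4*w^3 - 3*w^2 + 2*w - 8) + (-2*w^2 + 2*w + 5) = -4*w^3 - 5*w^2 + 4*w - 3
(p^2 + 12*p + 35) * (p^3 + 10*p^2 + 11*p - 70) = p^5 + 22*p^4 + 166*p^3 + 412*p^2 - 455*p - 2450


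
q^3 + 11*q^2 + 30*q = q*(q + 5)*(q + 6)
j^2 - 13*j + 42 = (j - 7)*(j - 6)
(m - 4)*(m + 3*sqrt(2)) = m^2 - 4*m + 3*sqrt(2)*m - 12*sqrt(2)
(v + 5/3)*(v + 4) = v^2 + 17*v/3 + 20/3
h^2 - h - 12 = (h - 4)*(h + 3)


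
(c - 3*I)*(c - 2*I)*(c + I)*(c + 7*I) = c^4 + 3*I*c^3 + 27*c^2 - 13*I*c + 42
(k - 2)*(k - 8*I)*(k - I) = k^3 - 2*k^2 - 9*I*k^2 - 8*k + 18*I*k + 16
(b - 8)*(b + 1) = b^2 - 7*b - 8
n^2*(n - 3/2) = n^3 - 3*n^2/2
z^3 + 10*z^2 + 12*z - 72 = (z - 2)*(z + 6)^2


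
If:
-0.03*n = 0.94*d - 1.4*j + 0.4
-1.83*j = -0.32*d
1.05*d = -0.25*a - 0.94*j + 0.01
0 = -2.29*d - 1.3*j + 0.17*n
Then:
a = 1.75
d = -0.35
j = -0.06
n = -5.20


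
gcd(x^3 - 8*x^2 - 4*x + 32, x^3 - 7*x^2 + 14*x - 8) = x - 2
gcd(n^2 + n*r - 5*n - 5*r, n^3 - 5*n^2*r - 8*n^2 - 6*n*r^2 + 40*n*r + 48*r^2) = n + r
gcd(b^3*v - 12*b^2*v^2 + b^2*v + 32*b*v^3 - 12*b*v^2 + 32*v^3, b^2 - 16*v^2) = -b + 4*v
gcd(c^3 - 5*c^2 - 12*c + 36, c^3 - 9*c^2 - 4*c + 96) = c + 3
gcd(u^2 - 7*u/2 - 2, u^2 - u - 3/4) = u + 1/2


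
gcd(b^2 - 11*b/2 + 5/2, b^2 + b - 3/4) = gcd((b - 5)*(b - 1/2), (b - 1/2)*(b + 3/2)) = b - 1/2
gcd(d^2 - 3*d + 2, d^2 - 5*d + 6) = d - 2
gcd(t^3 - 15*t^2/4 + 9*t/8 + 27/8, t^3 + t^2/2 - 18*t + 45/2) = t^2 - 9*t/2 + 9/2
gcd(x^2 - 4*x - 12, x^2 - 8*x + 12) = x - 6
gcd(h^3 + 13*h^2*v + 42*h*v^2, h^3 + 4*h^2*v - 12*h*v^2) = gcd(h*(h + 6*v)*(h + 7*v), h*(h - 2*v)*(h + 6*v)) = h^2 + 6*h*v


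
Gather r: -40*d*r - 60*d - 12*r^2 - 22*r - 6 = -60*d - 12*r^2 + r*(-40*d - 22) - 6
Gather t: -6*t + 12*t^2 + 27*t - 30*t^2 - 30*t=-18*t^2 - 9*t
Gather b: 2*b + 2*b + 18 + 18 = 4*b + 36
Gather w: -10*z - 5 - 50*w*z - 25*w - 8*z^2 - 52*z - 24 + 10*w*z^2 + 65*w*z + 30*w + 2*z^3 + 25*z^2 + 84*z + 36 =w*(10*z^2 + 15*z + 5) + 2*z^3 + 17*z^2 + 22*z + 7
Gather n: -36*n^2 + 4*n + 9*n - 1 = -36*n^2 + 13*n - 1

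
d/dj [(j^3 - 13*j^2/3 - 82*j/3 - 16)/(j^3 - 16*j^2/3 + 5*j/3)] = 3*(-3*j^4 + 174*j^3 - 315*j^2 - 512*j + 80)/(j^2*(9*j^4 - 96*j^3 + 286*j^2 - 160*j + 25))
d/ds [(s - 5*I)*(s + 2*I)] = 2*s - 3*I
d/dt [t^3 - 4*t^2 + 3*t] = 3*t^2 - 8*t + 3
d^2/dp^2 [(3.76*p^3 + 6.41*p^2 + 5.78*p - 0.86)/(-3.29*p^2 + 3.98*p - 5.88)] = (-2.8421709430404e-14*p^4 - 266.638144*p^3 + 1327.826892*p^2 - 176.673*p - 719.803808)/(35.611289*p^6 - 129.239754*p^5 + 347.281872*p^4 - 525.008168*p^3 + 620.673984*p^2 - 412.818336*p + 203.297472)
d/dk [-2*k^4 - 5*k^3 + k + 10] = -8*k^3 - 15*k^2 + 1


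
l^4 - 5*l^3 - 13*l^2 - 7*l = l*(l - 7)*(l + 1)^2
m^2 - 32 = (m - 4*sqrt(2))*(m + 4*sqrt(2))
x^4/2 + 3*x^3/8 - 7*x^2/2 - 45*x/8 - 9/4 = (x/2 + 1/2)*(x - 3)*(x + 3/4)*(x + 2)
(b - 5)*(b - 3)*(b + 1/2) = b^3 - 15*b^2/2 + 11*b + 15/2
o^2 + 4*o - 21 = (o - 3)*(o + 7)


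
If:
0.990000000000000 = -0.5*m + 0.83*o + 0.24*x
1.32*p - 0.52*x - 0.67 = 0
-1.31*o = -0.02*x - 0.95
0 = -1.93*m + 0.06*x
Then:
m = 0.05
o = 0.75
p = 1.15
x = 1.64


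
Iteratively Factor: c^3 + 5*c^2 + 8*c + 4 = (c + 1)*(c^2 + 4*c + 4) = (c + 1)*(c + 2)*(c + 2)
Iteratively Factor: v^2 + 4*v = (v)*(v + 4)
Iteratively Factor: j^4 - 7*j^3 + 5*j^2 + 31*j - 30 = (j - 5)*(j^3 - 2*j^2 - 5*j + 6) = (j - 5)*(j + 2)*(j^2 - 4*j + 3) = (j - 5)*(j - 3)*(j + 2)*(j - 1)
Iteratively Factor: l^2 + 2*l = (l)*(l + 2)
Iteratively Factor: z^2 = (z)*(z)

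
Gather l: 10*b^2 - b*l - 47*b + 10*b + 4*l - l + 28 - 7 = 10*b^2 - 37*b + l*(3 - b) + 21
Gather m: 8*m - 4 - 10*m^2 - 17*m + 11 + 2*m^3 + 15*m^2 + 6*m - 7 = 2*m^3 + 5*m^2 - 3*m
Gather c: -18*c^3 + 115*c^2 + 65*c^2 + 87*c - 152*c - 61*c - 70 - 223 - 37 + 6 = -18*c^3 + 180*c^2 - 126*c - 324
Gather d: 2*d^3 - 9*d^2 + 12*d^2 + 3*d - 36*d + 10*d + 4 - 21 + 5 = 2*d^3 + 3*d^2 - 23*d - 12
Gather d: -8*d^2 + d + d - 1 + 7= -8*d^2 + 2*d + 6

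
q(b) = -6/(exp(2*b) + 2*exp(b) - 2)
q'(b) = -6*(-2*exp(2*b) - 2*exp(b))/(exp(2*b) + 2*exp(b) - 2)^2 = 12*(exp(b) + 1)*exp(b)/(exp(2*b) + 2*exp(b) - 2)^2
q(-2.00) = 3.51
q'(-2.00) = 0.63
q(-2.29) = 3.36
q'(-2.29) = 0.42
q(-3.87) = 3.06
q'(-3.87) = 0.07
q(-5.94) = 3.01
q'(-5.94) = 0.01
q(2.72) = -0.02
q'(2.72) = 0.04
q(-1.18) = 4.65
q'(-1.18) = 2.89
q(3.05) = -0.01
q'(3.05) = 0.02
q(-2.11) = 3.44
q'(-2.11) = 0.54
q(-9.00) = 3.00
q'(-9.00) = 0.00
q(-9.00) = 3.00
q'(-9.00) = 0.00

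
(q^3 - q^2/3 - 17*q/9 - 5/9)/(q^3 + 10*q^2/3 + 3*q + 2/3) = (q - 5/3)/(q + 2)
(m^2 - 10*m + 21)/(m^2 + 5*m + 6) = (m^2 - 10*m + 21)/(m^2 + 5*m + 6)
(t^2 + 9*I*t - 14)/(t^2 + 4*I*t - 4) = (t + 7*I)/(t + 2*I)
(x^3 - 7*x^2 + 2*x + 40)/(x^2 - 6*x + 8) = (x^2 - 3*x - 10)/(x - 2)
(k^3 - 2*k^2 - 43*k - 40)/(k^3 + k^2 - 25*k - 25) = (k - 8)/(k - 5)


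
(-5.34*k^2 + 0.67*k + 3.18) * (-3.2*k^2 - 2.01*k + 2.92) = 17.088*k^4 + 8.5894*k^3 - 27.1155*k^2 - 4.4354*k + 9.2856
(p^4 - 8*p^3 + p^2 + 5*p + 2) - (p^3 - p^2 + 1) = p^4 - 9*p^3 + 2*p^2 + 5*p + 1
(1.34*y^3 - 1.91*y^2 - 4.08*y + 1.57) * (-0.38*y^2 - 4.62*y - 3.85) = -0.5092*y^5 - 5.465*y^4 + 5.2156*y^3 + 25.6065*y^2 + 8.4546*y - 6.0445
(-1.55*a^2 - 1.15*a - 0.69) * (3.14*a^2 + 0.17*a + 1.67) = -4.867*a^4 - 3.8745*a^3 - 4.9506*a^2 - 2.0378*a - 1.1523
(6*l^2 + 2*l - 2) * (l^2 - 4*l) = 6*l^4 - 22*l^3 - 10*l^2 + 8*l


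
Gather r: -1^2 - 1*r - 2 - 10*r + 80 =77 - 11*r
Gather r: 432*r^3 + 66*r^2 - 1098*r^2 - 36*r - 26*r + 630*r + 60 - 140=432*r^3 - 1032*r^2 + 568*r - 80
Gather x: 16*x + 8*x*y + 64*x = x*(8*y + 80)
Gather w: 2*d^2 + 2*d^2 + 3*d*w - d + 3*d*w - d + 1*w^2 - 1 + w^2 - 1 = 4*d^2 + 6*d*w - 2*d + 2*w^2 - 2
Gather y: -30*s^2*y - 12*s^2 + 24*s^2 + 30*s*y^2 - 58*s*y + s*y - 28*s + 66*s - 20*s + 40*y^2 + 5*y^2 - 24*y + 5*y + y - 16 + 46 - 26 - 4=12*s^2 + 18*s + y^2*(30*s + 45) + y*(-30*s^2 - 57*s - 18)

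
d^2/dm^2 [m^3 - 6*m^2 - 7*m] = 6*m - 12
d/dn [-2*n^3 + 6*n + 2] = 6 - 6*n^2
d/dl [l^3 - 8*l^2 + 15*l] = 3*l^2 - 16*l + 15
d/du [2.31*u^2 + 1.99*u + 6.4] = 4.62*u + 1.99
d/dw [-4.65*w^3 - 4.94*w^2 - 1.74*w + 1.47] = -13.95*w^2 - 9.88*w - 1.74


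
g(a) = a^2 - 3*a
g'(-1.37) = -5.74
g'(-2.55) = -8.10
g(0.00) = 0.00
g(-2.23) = 11.66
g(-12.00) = 180.00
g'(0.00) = -3.00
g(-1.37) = 5.99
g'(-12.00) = -27.00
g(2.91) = -0.26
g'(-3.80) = -10.60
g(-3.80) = 25.84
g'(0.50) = -2.00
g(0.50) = -1.25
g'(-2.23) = -7.46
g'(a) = 2*a - 3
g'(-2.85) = -8.70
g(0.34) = -0.90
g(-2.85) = 16.67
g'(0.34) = -2.32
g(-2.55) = 14.15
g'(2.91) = 2.82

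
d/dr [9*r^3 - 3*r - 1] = 27*r^2 - 3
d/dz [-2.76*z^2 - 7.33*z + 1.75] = -5.52*z - 7.33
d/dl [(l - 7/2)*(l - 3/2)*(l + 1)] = 3*l^2 - 8*l + 1/4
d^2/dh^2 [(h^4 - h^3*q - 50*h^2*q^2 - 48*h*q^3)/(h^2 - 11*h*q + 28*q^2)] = 2*(h^6 - 33*h^5*q + 447*h^4*q^2 - 3155*h^3*q^3 + 9828*h^2*q^4 + 1680*h*q^5 - 53984*q^6)/(h^6 - 33*h^5*q + 447*h^4*q^2 - 3179*h^3*q^3 + 12516*h^2*q^4 - 25872*h*q^5 + 21952*q^6)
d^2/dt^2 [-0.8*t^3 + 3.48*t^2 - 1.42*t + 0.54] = 6.96 - 4.8*t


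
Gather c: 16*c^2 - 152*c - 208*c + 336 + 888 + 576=16*c^2 - 360*c + 1800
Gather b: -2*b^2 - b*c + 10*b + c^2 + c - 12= -2*b^2 + b*(10 - c) + c^2 + c - 12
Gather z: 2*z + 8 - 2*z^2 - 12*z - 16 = -2*z^2 - 10*z - 8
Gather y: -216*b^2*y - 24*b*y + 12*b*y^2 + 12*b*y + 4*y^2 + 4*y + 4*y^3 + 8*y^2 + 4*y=4*y^3 + y^2*(12*b + 12) + y*(-216*b^2 - 12*b + 8)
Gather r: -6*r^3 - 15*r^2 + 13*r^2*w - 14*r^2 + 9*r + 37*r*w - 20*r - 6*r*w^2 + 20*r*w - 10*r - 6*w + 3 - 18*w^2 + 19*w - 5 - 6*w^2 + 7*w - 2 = -6*r^3 + r^2*(13*w - 29) + r*(-6*w^2 + 57*w - 21) - 24*w^2 + 20*w - 4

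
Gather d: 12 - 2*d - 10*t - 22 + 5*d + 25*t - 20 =3*d + 15*t - 30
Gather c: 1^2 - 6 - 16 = -21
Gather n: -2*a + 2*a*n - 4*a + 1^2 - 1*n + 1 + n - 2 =2*a*n - 6*a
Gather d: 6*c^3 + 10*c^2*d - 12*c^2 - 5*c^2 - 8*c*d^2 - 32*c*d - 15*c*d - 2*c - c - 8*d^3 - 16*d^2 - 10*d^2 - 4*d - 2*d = 6*c^3 - 17*c^2 - 3*c - 8*d^3 + d^2*(-8*c - 26) + d*(10*c^2 - 47*c - 6)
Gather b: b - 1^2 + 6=b + 5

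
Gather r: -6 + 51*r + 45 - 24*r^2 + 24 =-24*r^2 + 51*r + 63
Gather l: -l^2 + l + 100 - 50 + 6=-l^2 + l + 56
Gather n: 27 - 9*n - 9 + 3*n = 18 - 6*n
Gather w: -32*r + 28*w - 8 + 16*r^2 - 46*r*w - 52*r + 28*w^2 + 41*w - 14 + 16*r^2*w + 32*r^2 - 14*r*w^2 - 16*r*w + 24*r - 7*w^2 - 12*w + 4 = 48*r^2 - 60*r + w^2*(21 - 14*r) + w*(16*r^2 - 62*r + 57) - 18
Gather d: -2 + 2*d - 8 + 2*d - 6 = 4*d - 16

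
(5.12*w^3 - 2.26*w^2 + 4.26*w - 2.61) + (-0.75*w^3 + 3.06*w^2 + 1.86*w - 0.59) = 4.37*w^3 + 0.8*w^2 + 6.12*w - 3.2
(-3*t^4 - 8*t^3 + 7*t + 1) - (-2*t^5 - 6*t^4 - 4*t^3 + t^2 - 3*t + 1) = 2*t^5 + 3*t^4 - 4*t^3 - t^2 + 10*t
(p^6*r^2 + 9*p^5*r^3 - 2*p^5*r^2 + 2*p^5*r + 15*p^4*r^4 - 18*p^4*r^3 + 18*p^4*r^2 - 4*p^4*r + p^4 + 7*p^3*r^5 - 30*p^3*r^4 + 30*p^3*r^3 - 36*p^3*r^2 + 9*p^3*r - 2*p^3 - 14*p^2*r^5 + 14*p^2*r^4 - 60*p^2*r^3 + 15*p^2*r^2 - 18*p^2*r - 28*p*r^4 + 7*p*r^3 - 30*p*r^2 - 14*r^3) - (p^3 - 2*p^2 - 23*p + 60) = p^6*r^2 + 9*p^5*r^3 - 2*p^5*r^2 + 2*p^5*r + 15*p^4*r^4 - 18*p^4*r^3 + 18*p^4*r^2 - 4*p^4*r + p^4 + 7*p^3*r^5 - 30*p^3*r^4 + 30*p^3*r^3 - 36*p^3*r^2 + 9*p^3*r - 3*p^3 - 14*p^2*r^5 + 14*p^2*r^4 - 60*p^2*r^3 + 15*p^2*r^2 - 18*p^2*r + 2*p^2 - 28*p*r^4 + 7*p*r^3 - 30*p*r^2 + 23*p - 14*r^3 - 60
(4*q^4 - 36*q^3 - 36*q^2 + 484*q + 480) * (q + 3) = 4*q^5 - 24*q^4 - 144*q^3 + 376*q^2 + 1932*q + 1440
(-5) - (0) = -5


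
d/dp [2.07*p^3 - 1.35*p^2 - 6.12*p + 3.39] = 6.21*p^2 - 2.7*p - 6.12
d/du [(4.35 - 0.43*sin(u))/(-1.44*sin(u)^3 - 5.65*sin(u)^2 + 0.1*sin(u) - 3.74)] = (-1.2384*sin(u)^3 + 16.3625*sin(u)^2 + 49.155*sin(u) + 1.1732)*cos(u)/(2.0736*sin(u)^6 + 16.272*sin(u)^5 + 31.6345*sin(u)^4 + 9.6412*sin(u)^3 + 42.272*sin(u)^2 - 0.748*sin(u) + 13.9876)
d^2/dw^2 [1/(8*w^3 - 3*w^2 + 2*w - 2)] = 2*(3*(1 - 8*w)*(8*w^3 - 3*w^2 + 2*w - 2) + 4*(12*w^2 - 3*w + 1)^2)/(8*w^3 - 3*w^2 + 2*w - 2)^3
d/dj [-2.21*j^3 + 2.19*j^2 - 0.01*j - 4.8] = -6.63*j^2 + 4.38*j - 0.01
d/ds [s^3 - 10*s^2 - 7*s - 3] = 3*s^2 - 20*s - 7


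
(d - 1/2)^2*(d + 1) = d^3 - 3*d/4 + 1/4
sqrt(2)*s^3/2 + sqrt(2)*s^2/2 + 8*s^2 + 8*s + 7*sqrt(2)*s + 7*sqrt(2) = (s + sqrt(2))*(s + 7*sqrt(2))*(sqrt(2)*s/2 + sqrt(2)/2)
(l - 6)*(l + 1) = l^2 - 5*l - 6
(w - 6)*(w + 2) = w^2 - 4*w - 12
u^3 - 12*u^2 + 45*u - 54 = (u - 6)*(u - 3)^2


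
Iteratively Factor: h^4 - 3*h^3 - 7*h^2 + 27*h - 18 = (h - 3)*(h^3 - 7*h + 6) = (h - 3)*(h - 2)*(h^2 + 2*h - 3) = (h - 3)*(h - 2)*(h - 1)*(h + 3)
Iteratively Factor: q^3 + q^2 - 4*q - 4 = (q + 2)*(q^2 - q - 2) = (q - 2)*(q + 2)*(q + 1)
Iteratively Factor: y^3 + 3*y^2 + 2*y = (y + 1)*(y^2 + 2*y) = (y + 1)*(y + 2)*(y)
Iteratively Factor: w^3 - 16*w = (w + 4)*(w^2 - 4*w) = (w - 4)*(w + 4)*(w)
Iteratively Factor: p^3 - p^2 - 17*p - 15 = (p - 5)*(p^2 + 4*p + 3) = (p - 5)*(p + 1)*(p + 3)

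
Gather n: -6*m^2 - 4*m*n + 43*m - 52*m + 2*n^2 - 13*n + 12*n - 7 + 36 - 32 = -6*m^2 - 9*m + 2*n^2 + n*(-4*m - 1) - 3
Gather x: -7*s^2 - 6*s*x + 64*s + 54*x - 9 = -7*s^2 + 64*s + x*(54 - 6*s) - 9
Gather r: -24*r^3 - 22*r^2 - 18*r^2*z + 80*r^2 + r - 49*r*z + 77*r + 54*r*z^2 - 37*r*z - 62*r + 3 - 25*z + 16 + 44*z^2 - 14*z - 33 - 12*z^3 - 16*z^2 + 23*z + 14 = -24*r^3 + r^2*(58 - 18*z) + r*(54*z^2 - 86*z + 16) - 12*z^3 + 28*z^2 - 16*z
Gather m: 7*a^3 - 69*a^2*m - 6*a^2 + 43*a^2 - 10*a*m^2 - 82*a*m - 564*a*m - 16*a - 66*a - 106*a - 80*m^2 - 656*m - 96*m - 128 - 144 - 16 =7*a^3 + 37*a^2 - 188*a + m^2*(-10*a - 80) + m*(-69*a^2 - 646*a - 752) - 288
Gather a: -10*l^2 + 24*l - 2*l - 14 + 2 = -10*l^2 + 22*l - 12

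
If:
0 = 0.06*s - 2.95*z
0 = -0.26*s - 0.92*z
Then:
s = 0.00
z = 0.00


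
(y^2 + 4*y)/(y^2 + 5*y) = (y + 4)/(y + 5)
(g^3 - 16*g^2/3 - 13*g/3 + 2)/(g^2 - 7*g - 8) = (g^2 - 19*g/3 + 2)/(g - 8)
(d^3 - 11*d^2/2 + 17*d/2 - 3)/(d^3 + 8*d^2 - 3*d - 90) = (d^2 - 5*d/2 + 1)/(d^2 + 11*d + 30)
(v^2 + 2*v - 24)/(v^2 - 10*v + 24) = (v + 6)/(v - 6)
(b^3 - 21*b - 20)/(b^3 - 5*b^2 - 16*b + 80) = (b + 1)/(b - 4)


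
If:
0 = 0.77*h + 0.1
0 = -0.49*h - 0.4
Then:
No Solution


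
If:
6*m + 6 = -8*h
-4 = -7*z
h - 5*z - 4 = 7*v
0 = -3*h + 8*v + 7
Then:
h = -41/91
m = -109/273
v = -95/91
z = 4/7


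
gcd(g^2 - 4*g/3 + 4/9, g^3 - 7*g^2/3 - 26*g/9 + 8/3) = g - 2/3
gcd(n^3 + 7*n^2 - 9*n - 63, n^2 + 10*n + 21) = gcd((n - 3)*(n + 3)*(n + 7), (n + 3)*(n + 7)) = n^2 + 10*n + 21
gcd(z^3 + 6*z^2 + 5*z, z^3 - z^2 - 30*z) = z^2 + 5*z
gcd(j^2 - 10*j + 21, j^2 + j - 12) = j - 3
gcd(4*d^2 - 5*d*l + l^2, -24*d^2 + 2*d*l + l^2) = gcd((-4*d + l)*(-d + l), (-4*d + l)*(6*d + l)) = 4*d - l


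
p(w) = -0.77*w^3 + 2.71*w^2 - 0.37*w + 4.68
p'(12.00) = -267.97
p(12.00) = -940.08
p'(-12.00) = -398.05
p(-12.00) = 1729.92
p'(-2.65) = -30.95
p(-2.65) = 39.02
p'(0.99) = 2.73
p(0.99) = 6.22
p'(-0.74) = -5.65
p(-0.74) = 6.75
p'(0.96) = 2.70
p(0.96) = 6.14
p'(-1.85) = -18.30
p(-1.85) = 19.51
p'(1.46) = 2.62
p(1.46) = 7.52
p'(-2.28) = -24.74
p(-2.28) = 28.74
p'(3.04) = -5.24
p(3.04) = 6.97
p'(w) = -2.31*w^2 + 5.42*w - 0.37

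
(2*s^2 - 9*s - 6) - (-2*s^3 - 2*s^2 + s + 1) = 2*s^3 + 4*s^2 - 10*s - 7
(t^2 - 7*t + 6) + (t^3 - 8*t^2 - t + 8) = t^3 - 7*t^2 - 8*t + 14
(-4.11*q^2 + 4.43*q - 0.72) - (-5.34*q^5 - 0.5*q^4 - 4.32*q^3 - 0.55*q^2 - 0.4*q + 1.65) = 5.34*q^5 + 0.5*q^4 + 4.32*q^3 - 3.56*q^2 + 4.83*q - 2.37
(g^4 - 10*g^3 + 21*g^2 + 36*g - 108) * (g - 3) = g^5 - 13*g^4 + 51*g^3 - 27*g^2 - 216*g + 324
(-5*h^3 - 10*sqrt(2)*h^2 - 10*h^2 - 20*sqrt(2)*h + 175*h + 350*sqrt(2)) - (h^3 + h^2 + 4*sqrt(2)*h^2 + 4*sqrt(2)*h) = -6*h^3 - 14*sqrt(2)*h^2 - 11*h^2 - 24*sqrt(2)*h + 175*h + 350*sqrt(2)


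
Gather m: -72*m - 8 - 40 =-72*m - 48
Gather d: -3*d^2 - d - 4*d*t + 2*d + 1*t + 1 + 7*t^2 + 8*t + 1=-3*d^2 + d*(1 - 4*t) + 7*t^2 + 9*t + 2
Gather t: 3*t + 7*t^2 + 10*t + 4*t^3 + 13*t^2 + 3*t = 4*t^3 + 20*t^2 + 16*t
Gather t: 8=8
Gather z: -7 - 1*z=-z - 7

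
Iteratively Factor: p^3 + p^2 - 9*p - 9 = (p - 3)*(p^2 + 4*p + 3) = (p - 3)*(p + 3)*(p + 1)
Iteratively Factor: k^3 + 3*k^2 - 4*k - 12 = (k + 3)*(k^2 - 4) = (k - 2)*(k + 3)*(k + 2)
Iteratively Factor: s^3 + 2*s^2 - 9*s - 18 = (s + 3)*(s^2 - s - 6) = (s + 2)*(s + 3)*(s - 3)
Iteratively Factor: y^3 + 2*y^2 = (y)*(y^2 + 2*y) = y^2*(y + 2)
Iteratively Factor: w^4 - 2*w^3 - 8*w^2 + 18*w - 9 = (w - 1)*(w^3 - w^2 - 9*w + 9) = (w - 3)*(w - 1)*(w^2 + 2*w - 3) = (w - 3)*(w - 1)*(w + 3)*(w - 1)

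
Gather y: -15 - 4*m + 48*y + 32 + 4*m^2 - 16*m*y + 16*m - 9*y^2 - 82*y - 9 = 4*m^2 + 12*m - 9*y^2 + y*(-16*m - 34) + 8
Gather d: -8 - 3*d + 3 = -3*d - 5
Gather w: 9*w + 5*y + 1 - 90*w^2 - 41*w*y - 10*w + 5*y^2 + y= -90*w^2 + w*(-41*y - 1) + 5*y^2 + 6*y + 1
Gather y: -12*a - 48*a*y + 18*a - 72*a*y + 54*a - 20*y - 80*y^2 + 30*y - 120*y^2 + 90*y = 60*a - 200*y^2 + y*(100 - 120*a)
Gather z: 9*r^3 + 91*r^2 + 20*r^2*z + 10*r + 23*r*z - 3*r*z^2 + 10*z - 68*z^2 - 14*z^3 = 9*r^3 + 91*r^2 + 10*r - 14*z^3 + z^2*(-3*r - 68) + z*(20*r^2 + 23*r + 10)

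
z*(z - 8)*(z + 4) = z^3 - 4*z^2 - 32*z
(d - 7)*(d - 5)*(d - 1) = d^3 - 13*d^2 + 47*d - 35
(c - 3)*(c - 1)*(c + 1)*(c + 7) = c^4 + 4*c^3 - 22*c^2 - 4*c + 21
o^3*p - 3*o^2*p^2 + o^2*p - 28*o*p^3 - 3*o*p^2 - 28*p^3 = (o - 7*p)*(o + 4*p)*(o*p + p)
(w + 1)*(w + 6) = w^2 + 7*w + 6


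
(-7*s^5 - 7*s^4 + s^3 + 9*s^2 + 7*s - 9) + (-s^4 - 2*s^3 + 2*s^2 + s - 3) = -7*s^5 - 8*s^4 - s^3 + 11*s^2 + 8*s - 12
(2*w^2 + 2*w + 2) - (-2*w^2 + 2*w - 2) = 4*w^2 + 4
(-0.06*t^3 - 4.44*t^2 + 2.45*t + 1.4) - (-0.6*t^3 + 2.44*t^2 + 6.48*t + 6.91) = 0.54*t^3 - 6.88*t^2 - 4.03*t - 5.51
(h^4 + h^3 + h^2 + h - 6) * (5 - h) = -h^5 + 4*h^4 + 4*h^3 + 4*h^2 + 11*h - 30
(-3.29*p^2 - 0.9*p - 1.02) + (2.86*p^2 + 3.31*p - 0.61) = -0.43*p^2 + 2.41*p - 1.63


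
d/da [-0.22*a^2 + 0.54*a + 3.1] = 0.54 - 0.44*a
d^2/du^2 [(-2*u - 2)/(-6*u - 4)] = 6/(3*u + 2)^3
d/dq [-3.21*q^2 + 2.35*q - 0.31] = 2.35 - 6.42*q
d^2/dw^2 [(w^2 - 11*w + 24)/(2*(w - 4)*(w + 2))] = 3*(-3*w^3 + 32*w^2 - 136*w + 176)/(w^6 - 6*w^5 - 12*w^4 + 88*w^3 + 96*w^2 - 384*w - 512)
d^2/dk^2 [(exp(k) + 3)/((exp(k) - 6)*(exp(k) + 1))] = (exp(4*k) + 17*exp(3*k) - 9*exp(2*k) + 117*exp(k) - 54)*exp(k)/(exp(6*k) - 15*exp(5*k) + 57*exp(4*k) + 55*exp(3*k) - 342*exp(2*k) - 540*exp(k) - 216)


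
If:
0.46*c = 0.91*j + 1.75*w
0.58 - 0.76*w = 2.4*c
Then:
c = 0.241666666666667 - 0.316666666666667*w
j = 0.122161172161172 - 2.08315018315018*w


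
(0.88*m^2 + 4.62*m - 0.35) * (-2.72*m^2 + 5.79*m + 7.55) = -2.3936*m^4 - 7.4712*m^3 + 34.3458*m^2 + 32.8545*m - 2.6425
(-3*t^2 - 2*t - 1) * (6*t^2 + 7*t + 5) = -18*t^4 - 33*t^3 - 35*t^2 - 17*t - 5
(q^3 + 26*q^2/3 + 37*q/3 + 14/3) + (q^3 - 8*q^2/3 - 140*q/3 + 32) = 2*q^3 + 6*q^2 - 103*q/3 + 110/3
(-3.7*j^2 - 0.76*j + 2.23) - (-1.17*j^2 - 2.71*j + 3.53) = -2.53*j^2 + 1.95*j - 1.3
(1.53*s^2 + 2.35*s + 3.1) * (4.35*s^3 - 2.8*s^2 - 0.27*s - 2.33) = 6.6555*s^5 + 5.9385*s^4 + 6.4919*s^3 - 12.8794*s^2 - 6.3125*s - 7.223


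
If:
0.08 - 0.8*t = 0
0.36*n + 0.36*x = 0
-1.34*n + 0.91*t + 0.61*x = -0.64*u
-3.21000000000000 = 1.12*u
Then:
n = -0.89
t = 0.10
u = -2.87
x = 0.89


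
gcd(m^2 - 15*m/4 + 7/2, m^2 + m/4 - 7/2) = m - 7/4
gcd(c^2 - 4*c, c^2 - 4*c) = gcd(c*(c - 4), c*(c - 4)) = c^2 - 4*c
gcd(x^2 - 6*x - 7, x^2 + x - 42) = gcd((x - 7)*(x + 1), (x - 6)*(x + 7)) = 1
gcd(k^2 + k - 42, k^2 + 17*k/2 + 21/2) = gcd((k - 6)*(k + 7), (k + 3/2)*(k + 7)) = k + 7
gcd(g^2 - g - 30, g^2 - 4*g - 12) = g - 6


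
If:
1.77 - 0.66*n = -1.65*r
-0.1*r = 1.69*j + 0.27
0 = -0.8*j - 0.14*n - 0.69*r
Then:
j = -0.15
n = 2.06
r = -0.25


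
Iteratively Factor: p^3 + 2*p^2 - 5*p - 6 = (p + 1)*(p^2 + p - 6) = (p - 2)*(p + 1)*(p + 3)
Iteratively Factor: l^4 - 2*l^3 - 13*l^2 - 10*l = (l + 1)*(l^3 - 3*l^2 - 10*l) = (l + 1)*(l + 2)*(l^2 - 5*l) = (l - 5)*(l + 1)*(l + 2)*(l)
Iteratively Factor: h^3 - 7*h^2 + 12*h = (h - 3)*(h^2 - 4*h) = (h - 4)*(h - 3)*(h)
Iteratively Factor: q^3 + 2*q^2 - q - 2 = (q + 1)*(q^2 + q - 2) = (q + 1)*(q + 2)*(q - 1)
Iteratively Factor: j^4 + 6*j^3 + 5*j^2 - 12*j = (j - 1)*(j^3 + 7*j^2 + 12*j) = (j - 1)*(j + 4)*(j^2 + 3*j) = (j - 1)*(j + 3)*(j + 4)*(j)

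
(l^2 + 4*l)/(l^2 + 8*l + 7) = l*(l + 4)/(l^2 + 8*l + 7)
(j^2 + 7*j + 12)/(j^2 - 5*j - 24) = (j + 4)/(j - 8)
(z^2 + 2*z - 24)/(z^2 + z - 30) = (z - 4)/(z - 5)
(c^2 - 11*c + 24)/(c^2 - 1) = (c^2 - 11*c + 24)/(c^2 - 1)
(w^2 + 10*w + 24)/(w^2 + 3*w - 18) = (w + 4)/(w - 3)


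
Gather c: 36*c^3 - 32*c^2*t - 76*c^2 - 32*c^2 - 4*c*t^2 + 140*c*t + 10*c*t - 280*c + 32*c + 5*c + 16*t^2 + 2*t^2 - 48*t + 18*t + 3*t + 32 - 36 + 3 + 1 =36*c^3 + c^2*(-32*t - 108) + c*(-4*t^2 + 150*t - 243) + 18*t^2 - 27*t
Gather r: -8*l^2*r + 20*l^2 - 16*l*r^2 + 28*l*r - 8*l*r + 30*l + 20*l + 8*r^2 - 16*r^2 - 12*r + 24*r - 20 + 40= 20*l^2 + 50*l + r^2*(-16*l - 8) + r*(-8*l^2 + 20*l + 12) + 20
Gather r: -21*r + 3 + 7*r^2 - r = 7*r^2 - 22*r + 3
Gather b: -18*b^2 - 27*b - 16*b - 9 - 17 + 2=-18*b^2 - 43*b - 24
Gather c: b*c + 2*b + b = b*c + 3*b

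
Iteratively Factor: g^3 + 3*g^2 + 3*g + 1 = (g + 1)*(g^2 + 2*g + 1) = (g + 1)^2*(g + 1)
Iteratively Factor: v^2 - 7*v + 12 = (v - 3)*(v - 4)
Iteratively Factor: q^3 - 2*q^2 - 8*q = (q)*(q^2 - 2*q - 8) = q*(q + 2)*(q - 4)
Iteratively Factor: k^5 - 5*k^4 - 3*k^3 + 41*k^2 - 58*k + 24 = (k - 1)*(k^4 - 4*k^3 - 7*k^2 + 34*k - 24) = (k - 1)*(k + 3)*(k^3 - 7*k^2 + 14*k - 8) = (k - 1)^2*(k + 3)*(k^2 - 6*k + 8) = (k - 2)*(k - 1)^2*(k + 3)*(k - 4)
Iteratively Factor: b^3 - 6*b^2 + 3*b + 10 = (b - 5)*(b^2 - b - 2) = (b - 5)*(b + 1)*(b - 2)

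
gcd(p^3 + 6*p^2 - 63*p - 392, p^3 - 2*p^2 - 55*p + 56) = p^2 - p - 56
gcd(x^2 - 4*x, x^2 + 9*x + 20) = 1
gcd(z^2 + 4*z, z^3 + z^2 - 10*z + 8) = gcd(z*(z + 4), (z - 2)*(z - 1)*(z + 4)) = z + 4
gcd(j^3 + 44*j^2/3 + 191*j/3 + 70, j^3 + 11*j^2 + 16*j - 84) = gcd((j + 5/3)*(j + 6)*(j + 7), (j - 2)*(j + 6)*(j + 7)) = j^2 + 13*j + 42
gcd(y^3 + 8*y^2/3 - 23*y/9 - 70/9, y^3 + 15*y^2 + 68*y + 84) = y + 2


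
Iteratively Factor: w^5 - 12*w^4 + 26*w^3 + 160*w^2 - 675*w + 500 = (w - 1)*(w^4 - 11*w^3 + 15*w^2 + 175*w - 500) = (w - 5)*(w - 1)*(w^3 - 6*w^2 - 15*w + 100) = (w - 5)^2*(w - 1)*(w^2 - w - 20) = (w - 5)^2*(w - 1)*(w + 4)*(w - 5)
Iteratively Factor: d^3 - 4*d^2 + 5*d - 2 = (d - 1)*(d^2 - 3*d + 2) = (d - 1)^2*(d - 2)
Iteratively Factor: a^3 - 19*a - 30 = (a - 5)*(a^2 + 5*a + 6) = (a - 5)*(a + 3)*(a + 2)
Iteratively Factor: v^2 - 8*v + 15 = (v - 5)*(v - 3)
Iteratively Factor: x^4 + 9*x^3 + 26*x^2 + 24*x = (x)*(x^3 + 9*x^2 + 26*x + 24) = x*(x + 3)*(x^2 + 6*x + 8) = x*(x + 3)*(x + 4)*(x + 2)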